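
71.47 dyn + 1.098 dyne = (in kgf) 7.4e-05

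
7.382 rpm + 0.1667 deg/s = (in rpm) 7.41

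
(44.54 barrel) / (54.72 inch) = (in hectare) 0.0005095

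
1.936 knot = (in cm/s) 99.6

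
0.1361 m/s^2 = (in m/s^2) 0.1361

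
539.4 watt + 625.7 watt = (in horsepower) 1.562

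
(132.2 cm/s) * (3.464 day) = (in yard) 4.327e+05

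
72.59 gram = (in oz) 2.561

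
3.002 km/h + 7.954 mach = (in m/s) 2709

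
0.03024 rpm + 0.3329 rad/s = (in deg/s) 19.26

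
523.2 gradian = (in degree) 470.9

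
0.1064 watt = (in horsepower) 0.0001427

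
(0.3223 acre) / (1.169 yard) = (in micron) 1.22e+09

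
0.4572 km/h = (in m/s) 0.127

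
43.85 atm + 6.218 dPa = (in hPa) 4.443e+04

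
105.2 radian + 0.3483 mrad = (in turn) 16.74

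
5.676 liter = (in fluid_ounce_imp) 199.8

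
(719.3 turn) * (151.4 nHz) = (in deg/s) 0.0392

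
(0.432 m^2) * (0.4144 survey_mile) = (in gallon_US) 7.611e+04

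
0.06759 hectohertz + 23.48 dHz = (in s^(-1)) 9.107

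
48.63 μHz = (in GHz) 4.863e-14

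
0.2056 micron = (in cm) 2.056e-05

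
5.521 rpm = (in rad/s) 0.5782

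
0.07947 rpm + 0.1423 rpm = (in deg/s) 1.331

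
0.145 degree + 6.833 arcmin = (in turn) 0.0007191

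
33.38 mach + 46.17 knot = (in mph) 2.548e+04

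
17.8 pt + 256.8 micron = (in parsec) 2.118e-19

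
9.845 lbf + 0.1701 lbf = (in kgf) 4.543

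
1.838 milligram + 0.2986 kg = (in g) 298.6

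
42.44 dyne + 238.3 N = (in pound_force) 53.57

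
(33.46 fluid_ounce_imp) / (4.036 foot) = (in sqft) 0.008319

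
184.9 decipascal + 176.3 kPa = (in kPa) 176.3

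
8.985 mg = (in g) 0.008985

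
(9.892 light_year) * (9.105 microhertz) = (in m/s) 8.521e+11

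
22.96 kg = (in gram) 2.296e+04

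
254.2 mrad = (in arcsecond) 5.243e+04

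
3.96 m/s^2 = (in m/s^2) 3.96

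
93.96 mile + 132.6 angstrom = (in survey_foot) 4.961e+05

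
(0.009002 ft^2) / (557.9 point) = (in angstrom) 4.249e+07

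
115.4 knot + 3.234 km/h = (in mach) 0.177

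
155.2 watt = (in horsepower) 0.2081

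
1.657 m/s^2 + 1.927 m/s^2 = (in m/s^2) 3.584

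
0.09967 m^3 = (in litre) 99.67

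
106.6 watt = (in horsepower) 0.143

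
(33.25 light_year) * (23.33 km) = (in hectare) 7.339e+17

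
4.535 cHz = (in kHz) 4.535e-05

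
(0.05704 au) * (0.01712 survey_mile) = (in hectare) 2.351e+07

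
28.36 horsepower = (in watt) 2.115e+04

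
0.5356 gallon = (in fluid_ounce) 68.56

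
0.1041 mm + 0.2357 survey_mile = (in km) 0.3793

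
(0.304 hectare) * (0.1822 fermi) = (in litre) 5.539e-10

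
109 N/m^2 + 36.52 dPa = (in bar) 0.001127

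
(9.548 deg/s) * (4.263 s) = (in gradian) 45.23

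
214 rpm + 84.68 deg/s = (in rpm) 228.1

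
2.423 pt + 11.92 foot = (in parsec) 1.178e-16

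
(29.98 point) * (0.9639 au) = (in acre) 3.769e+05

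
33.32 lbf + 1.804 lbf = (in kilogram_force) 15.93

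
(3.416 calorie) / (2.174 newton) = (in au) 4.395e-11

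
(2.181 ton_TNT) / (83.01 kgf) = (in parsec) 3.633e-10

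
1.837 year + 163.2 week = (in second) 1.566e+08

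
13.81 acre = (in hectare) 5.589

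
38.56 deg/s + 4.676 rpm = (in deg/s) 66.62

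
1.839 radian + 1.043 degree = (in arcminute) 6385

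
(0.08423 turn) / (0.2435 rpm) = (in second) 20.75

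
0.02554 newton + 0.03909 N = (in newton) 0.06463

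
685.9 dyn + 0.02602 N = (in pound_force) 0.007391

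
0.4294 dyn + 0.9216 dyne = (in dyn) 1.351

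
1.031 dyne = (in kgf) 1.051e-06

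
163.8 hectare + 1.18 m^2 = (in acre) 404.8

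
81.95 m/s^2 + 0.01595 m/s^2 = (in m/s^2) 81.97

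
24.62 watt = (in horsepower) 0.03302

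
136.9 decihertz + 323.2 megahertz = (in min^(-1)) 1.939e+10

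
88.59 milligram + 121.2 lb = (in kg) 54.98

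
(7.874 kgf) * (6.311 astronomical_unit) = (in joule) 7.29e+13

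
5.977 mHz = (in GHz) 5.977e-12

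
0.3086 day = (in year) 0.0008455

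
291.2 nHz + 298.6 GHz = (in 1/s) 2.986e+11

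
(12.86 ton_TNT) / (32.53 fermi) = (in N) 1.654e+24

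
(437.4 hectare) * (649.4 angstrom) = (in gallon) 75.04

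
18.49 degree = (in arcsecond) 6.656e+04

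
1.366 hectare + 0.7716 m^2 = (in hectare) 1.366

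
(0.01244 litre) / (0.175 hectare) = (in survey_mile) 4.417e-12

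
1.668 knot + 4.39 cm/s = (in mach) 0.002649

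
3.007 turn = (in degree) 1083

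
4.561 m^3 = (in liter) 4561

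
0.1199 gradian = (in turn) 0.0002998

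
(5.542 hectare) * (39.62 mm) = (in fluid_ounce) 7.425e+07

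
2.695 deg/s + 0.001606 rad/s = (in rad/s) 0.04864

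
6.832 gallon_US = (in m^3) 0.02586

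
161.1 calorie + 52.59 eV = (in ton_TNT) 1.611e-07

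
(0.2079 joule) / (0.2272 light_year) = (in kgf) 9.863e-18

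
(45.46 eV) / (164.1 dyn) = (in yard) 4.854e-15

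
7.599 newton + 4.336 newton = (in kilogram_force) 1.217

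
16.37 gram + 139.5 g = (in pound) 0.3436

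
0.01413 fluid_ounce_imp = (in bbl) 2.525e-06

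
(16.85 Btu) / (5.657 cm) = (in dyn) 3.143e+10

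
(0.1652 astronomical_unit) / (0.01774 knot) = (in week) 4.477e+06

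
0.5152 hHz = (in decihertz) 515.2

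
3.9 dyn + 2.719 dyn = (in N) 6.619e-05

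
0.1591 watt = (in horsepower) 0.0002134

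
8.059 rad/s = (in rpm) 76.96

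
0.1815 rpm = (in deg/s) 1.089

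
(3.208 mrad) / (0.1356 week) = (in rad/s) 3.912e-08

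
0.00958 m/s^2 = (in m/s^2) 0.00958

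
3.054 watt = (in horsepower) 0.004095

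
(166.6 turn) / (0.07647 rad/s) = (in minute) 228.1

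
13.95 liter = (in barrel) 0.08774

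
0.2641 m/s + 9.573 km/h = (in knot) 5.682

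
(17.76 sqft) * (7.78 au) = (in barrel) 1.208e+13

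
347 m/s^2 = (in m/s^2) 347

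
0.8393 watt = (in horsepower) 0.001126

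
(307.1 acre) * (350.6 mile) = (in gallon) 1.852e+14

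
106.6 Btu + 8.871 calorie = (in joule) 1.125e+05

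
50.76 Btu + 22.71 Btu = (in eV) 4.838e+23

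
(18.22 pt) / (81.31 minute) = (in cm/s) 0.0001318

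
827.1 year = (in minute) 4.347e+08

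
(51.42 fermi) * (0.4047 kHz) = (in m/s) 2.081e-11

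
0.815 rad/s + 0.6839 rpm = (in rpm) 8.467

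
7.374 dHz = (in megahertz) 7.374e-07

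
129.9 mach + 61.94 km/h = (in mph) 9.898e+04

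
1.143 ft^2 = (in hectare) 1.062e-05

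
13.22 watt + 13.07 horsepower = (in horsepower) 13.09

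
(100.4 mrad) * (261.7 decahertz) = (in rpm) 2509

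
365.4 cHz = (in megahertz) 3.654e-06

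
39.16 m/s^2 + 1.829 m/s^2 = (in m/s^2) 40.99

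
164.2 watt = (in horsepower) 0.2202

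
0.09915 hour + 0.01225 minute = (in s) 357.7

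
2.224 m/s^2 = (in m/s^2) 2.224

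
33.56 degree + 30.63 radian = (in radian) 31.22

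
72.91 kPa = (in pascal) 7.291e+04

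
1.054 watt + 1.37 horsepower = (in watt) 1023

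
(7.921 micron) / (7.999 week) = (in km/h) 5.894e-12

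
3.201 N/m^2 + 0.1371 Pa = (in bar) 3.338e-05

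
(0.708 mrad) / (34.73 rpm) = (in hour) 5.408e-08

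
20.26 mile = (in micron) 3.261e+10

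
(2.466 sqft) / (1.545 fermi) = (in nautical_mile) 8.007e+10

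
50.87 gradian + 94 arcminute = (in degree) 47.35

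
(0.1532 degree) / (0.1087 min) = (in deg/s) 0.02349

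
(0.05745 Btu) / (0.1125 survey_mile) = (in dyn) 3.348e+04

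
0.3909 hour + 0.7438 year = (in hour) 6516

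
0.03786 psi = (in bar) 0.00261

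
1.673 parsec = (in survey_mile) 3.208e+13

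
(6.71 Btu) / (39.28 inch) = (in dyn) 7.096e+08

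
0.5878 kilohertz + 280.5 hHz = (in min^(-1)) 1.718e+06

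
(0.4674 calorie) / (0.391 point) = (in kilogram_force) 1446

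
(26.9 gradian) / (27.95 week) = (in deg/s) 1.432e-06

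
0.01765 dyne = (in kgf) 1.8e-08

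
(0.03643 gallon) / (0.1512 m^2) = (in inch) 0.03591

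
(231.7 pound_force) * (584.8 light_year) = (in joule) 5.702e+21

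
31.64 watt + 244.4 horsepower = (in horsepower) 244.4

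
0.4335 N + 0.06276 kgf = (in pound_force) 0.2358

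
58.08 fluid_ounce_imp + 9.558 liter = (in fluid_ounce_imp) 394.5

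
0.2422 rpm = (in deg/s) 1.453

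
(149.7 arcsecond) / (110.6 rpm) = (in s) 6.266e-05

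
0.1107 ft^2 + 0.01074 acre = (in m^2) 43.47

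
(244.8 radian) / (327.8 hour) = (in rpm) 0.001981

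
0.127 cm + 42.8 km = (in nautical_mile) 23.11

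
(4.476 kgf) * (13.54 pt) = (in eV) 1.309e+18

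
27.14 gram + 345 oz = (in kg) 9.808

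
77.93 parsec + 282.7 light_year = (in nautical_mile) 2.743e+15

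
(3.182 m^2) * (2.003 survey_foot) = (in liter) 1943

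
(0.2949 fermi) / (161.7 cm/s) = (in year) 5.783e-24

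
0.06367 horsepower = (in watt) 47.48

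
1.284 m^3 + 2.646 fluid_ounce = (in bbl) 8.077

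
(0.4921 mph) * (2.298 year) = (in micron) 1.594e+13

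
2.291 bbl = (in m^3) 0.3642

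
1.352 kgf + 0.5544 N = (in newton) 13.81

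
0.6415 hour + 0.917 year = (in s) 2.892e+07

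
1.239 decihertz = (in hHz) 0.001239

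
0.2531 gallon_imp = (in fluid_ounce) 38.91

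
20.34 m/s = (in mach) 0.05974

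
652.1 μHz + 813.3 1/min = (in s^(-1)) 13.56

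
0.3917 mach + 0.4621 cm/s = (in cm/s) 1.334e+04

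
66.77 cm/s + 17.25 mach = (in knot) 1.142e+04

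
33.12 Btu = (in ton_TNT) 8.352e-06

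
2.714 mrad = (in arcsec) 559.8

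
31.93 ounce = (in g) 905.2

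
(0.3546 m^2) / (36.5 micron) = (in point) 2.754e+07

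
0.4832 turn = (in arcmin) 1.044e+04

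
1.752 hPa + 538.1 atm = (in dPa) 5.452e+08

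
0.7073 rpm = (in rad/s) 0.07407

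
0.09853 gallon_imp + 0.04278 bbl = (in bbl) 0.0456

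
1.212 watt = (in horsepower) 0.001625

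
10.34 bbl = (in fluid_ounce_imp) 5.786e+04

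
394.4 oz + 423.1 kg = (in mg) 4.343e+08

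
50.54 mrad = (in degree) 2.896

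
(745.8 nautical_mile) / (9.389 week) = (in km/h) 0.8757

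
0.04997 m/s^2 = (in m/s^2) 0.04997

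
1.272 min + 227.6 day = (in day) 227.6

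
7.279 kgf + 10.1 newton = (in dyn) 8.148e+06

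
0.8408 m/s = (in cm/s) 84.08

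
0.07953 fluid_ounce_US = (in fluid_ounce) 0.07953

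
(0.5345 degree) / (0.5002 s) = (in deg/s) 1.069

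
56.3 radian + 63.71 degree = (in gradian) 3655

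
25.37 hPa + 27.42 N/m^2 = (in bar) 0.02564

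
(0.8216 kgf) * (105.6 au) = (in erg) 1.273e+21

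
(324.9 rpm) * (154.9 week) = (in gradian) 2.029e+11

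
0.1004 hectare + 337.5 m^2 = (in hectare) 0.1341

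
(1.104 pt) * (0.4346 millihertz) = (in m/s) 1.693e-07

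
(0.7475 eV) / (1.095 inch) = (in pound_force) 9.68e-19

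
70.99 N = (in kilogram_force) 7.239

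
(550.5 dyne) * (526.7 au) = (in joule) 4.338e+11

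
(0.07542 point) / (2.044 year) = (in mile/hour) 9.233e-13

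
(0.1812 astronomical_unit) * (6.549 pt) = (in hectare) 6263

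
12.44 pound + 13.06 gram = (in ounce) 199.5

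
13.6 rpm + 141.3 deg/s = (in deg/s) 222.9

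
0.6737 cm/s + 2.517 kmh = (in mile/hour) 1.579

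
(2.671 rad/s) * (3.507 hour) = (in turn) 5367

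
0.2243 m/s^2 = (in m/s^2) 0.2243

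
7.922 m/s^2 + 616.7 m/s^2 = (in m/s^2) 624.6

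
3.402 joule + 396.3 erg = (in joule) 3.402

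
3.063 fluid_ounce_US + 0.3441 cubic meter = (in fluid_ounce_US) 1.164e+04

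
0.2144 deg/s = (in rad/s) 0.003742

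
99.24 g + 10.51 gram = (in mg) 1.098e+05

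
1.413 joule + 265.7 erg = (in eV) 8.819e+18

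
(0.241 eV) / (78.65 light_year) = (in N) 5.189e-38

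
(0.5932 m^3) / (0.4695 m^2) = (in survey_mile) 0.0007851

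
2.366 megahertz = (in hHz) 2.366e+04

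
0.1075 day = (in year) 0.0002945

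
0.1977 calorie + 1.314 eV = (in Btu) 0.000784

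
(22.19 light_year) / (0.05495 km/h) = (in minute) 2.292e+17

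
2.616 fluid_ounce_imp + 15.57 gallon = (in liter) 59.01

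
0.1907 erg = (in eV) 1.19e+11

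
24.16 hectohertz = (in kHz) 2.416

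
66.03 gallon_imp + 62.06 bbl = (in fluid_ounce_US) 3.438e+05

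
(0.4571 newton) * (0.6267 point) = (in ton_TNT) 2.415e-14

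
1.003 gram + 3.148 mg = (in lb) 0.002218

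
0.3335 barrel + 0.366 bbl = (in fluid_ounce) 3761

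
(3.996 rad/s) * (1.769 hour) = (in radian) 2.545e+04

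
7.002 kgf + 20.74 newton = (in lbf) 20.1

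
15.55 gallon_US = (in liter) 58.86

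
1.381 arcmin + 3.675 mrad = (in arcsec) 840.9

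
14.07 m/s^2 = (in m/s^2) 14.07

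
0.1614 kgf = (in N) 1.583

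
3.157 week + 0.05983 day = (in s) 1.915e+06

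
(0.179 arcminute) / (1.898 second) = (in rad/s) 2.743e-05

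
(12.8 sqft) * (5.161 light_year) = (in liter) 5.806e+19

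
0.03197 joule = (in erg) 3.197e+05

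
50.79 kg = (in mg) 5.079e+07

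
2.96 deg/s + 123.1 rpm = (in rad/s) 12.94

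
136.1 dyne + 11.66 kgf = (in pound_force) 25.71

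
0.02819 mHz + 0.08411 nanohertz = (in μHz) 28.19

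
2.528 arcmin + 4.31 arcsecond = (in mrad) 0.7563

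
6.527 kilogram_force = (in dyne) 6.401e+06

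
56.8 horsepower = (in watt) 4.236e+04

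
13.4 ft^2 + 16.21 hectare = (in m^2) 1.621e+05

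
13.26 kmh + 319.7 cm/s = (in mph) 15.39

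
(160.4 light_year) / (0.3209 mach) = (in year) 4.404e+08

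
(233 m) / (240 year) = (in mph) 6.886e-08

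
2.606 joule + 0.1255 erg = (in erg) 2.606e+07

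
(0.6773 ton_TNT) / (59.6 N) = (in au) 0.0003178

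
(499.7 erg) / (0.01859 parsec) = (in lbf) 1.958e-20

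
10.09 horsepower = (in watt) 7524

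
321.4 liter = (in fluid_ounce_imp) 1.131e+04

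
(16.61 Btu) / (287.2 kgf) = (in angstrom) 6.222e+10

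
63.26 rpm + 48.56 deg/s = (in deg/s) 428.1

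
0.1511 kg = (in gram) 151.1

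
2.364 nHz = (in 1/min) 1.418e-07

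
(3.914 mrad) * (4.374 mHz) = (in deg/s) 0.0009809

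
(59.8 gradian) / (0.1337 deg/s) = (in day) 0.004659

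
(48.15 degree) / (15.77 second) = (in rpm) 0.5089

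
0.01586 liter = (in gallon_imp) 0.003489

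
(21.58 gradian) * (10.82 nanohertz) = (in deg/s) 2.101e-07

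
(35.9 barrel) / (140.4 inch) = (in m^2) 1.601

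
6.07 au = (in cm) 9.081e+13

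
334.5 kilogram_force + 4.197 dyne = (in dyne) 3.28e+08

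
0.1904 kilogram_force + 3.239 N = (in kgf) 0.5207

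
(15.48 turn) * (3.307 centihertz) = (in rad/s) 3.217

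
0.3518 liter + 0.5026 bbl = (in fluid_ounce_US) 2714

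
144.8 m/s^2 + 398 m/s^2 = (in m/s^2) 542.8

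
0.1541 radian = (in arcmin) 529.8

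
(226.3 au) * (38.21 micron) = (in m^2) 1.294e+09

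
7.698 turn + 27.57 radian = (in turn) 12.09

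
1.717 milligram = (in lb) 3.785e-06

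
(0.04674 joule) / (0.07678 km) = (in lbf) 0.0001369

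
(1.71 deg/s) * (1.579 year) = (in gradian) 9.461e+07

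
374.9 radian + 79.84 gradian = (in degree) 2.155e+04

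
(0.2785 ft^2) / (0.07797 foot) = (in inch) 42.86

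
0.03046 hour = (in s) 109.7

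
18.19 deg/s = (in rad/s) 0.3175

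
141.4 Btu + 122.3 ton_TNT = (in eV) 3.194e+30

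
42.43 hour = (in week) 0.2526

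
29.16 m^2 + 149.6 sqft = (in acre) 0.01064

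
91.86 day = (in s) 7.937e+06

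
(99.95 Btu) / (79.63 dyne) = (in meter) 1.324e+08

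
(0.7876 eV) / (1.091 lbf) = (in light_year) 2.748e-36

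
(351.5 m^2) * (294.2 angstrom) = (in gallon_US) 0.002732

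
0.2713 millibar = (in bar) 0.0002713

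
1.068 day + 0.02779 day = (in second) 9.468e+04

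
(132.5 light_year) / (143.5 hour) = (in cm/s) 2.427e+14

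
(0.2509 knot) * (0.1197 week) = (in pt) 2.649e+07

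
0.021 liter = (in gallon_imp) 0.004619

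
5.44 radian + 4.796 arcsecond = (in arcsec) 1.122e+06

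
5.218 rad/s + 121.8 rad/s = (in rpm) 1213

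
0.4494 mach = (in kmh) 550.9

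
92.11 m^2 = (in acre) 0.02276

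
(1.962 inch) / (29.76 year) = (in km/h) 1.912e-10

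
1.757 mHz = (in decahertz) 0.0001757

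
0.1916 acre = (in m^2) 775.4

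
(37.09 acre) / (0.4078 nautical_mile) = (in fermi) 1.987e+17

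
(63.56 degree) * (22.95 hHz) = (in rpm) 2.431e+04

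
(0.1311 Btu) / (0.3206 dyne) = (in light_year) 4.56e-09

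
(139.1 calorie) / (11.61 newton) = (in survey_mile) 0.03115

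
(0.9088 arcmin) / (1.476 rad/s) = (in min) 2.985e-06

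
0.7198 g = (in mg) 719.8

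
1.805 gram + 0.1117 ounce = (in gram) 4.972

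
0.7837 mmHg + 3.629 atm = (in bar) 3.678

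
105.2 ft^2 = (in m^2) 9.773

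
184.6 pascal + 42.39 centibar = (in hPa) 425.7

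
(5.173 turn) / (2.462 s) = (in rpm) 126.1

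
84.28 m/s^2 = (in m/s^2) 84.28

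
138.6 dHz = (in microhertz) 1.386e+07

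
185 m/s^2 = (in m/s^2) 185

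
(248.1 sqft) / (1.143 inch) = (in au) 5.307e-09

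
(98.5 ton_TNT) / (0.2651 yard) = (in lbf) 3.822e+11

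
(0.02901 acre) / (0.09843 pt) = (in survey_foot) 1.109e+07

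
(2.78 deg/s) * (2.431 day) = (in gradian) 6.488e+05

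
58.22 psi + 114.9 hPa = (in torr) 3097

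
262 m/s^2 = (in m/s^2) 262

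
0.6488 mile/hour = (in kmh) 1.044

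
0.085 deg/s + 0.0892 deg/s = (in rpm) 0.02903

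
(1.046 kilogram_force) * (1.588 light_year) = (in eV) 9.619e+35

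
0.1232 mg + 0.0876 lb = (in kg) 0.03973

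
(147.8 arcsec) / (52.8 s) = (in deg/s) 0.0007776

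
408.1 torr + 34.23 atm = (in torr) 2.642e+04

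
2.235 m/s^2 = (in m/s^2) 2.235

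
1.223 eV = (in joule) 1.959e-19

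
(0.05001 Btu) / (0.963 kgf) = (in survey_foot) 18.33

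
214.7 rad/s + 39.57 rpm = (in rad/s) 218.8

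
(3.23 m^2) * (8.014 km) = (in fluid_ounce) 8.753e+08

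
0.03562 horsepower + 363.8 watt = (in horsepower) 0.5235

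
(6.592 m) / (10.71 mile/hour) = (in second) 1.377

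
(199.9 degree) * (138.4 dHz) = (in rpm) 461.1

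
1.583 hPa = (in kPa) 0.1583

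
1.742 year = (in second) 5.494e+07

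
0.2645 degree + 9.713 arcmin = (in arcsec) 1535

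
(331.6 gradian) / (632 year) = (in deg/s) 1.497e-08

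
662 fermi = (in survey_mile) 4.113e-16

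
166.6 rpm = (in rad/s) 17.45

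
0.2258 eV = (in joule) 3.618e-20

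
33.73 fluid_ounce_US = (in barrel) 0.006274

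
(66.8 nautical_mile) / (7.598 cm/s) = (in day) 18.85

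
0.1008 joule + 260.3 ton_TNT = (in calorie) 2.603e+11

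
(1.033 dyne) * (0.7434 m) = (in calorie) 1.835e-06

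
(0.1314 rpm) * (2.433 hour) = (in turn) 19.18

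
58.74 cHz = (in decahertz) 0.05874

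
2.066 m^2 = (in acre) 0.0005105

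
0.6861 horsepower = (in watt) 511.6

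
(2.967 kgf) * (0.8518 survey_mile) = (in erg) 3.989e+11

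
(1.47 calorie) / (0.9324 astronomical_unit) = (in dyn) 4.409e-06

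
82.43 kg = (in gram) 8.243e+04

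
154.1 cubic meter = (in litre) 1.541e+05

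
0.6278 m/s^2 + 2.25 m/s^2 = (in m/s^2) 2.878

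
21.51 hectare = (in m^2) 2.151e+05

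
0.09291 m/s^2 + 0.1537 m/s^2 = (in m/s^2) 0.2466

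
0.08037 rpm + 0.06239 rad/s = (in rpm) 0.6762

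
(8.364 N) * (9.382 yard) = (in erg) 7.175e+08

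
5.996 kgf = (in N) 58.8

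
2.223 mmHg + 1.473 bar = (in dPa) 1.476e+06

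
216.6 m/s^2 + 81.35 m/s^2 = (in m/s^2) 297.9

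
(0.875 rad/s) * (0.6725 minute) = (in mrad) 3.531e+04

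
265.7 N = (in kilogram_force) 27.09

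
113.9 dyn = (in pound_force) 0.0002561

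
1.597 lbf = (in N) 7.104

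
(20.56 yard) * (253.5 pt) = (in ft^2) 18.1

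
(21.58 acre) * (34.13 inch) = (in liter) 7.571e+07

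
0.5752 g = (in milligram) 575.2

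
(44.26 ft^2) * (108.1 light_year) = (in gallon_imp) 9.25e+20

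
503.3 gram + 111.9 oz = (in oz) 129.7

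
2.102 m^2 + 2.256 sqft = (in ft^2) 24.88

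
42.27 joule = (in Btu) 0.04006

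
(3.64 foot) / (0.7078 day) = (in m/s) 1.814e-05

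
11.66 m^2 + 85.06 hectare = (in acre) 210.2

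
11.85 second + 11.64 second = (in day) 0.0002719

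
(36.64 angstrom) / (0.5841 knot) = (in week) 2.016e-14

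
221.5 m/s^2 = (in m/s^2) 221.5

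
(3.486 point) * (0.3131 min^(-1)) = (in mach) 1.885e-08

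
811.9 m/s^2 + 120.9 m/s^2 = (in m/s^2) 932.8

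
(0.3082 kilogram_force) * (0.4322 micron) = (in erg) 13.06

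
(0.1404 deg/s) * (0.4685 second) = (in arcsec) 236.8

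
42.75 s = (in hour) 0.01188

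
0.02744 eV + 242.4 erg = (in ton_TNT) 5.793e-15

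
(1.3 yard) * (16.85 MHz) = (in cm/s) 2.003e+09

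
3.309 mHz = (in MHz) 3.309e-09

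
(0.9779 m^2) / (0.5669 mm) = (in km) 1.725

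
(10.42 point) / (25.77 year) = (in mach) 1.328e-14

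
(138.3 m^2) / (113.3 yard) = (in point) 3784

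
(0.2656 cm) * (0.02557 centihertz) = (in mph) 1.519e-06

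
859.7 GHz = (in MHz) 8.597e+05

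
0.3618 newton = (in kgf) 0.03689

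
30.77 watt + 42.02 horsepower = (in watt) 3.137e+04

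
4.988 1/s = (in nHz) 4.988e+09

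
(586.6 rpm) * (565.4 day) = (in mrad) 3.001e+12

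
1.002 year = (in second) 3.16e+07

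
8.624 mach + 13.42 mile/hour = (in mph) 6582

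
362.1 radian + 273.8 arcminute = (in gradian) 2.306e+04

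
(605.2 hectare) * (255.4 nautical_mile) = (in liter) 2.863e+15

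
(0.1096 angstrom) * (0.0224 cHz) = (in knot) 4.772e-15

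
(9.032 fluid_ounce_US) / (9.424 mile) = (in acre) 4.352e-12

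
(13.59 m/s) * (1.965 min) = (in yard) 1752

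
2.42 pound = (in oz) 38.72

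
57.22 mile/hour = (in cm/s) 2558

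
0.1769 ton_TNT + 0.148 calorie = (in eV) 4.62e+27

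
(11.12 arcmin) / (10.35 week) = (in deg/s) 2.961e-08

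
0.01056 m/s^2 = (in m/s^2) 0.01056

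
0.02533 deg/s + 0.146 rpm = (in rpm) 0.1502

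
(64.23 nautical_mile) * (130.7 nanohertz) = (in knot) 0.03022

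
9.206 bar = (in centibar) 920.6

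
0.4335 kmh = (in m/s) 0.1204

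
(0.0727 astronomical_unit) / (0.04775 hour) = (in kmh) 2.278e+08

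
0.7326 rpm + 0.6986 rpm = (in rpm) 1.431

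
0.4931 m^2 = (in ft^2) 5.308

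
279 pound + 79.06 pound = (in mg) 1.624e+08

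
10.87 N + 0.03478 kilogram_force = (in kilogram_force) 1.143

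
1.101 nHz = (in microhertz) 0.001101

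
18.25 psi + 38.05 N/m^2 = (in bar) 1.259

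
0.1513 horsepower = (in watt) 112.8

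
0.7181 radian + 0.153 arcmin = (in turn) 0.1143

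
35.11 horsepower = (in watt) 2.618e+04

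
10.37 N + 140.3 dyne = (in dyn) 1.037e+06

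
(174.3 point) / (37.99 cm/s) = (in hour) 4.496e-05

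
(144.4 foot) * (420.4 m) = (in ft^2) 1.992e+05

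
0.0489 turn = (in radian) 0.3072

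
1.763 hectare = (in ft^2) 1.898e+05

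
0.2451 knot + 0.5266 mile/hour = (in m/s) 0.3615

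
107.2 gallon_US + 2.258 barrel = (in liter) 764.8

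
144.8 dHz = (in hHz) 0.1448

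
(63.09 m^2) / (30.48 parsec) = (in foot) 2.201e-16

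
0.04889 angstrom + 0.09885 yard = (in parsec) 2.929e-18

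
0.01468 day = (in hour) 0.3523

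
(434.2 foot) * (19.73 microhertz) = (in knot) 0.005076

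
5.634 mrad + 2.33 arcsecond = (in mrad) 5.645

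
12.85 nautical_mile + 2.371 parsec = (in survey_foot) 2.4e+17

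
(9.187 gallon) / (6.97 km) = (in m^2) 4.989e-06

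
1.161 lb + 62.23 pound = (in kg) 28.75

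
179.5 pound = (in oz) 2872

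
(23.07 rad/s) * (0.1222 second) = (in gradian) 179.5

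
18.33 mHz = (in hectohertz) 0.0001833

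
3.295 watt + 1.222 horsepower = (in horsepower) 1.226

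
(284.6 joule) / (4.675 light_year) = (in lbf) 1.447e-15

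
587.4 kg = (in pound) 1295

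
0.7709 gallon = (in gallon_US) 0.7709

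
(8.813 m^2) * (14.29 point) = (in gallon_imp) 9.773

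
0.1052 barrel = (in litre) 16.73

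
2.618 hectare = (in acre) 6.469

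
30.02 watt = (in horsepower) 0.04026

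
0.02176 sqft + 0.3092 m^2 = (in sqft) 3.35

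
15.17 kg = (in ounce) 535.1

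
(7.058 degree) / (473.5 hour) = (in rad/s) 7.227e-08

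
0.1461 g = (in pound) 0.0003221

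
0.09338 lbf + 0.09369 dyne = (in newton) 0.4154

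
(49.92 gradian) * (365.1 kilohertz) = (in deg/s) 1.64e+07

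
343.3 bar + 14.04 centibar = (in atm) 338.9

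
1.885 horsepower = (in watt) 1406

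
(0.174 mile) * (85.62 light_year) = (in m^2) 2.268e+20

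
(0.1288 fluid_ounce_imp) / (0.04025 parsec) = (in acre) 7.281e-25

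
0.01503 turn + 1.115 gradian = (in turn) 0.01782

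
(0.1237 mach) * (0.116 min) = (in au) 1.96e-09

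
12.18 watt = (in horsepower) 0.01633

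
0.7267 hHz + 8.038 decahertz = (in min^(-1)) 9183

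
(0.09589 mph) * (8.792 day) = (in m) 3.256e+04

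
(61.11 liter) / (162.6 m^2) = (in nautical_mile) 2.029e-07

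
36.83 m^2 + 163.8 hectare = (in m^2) 1.638e+06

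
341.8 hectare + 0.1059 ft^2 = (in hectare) 341.8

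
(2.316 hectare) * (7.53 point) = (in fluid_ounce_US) 2.08e+06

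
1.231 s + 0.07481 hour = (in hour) 0.07515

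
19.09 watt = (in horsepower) 0.0256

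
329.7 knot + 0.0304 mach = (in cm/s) 1.8e+04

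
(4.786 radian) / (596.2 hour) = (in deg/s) 0.0001278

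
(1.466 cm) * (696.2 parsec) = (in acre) 7.782e+13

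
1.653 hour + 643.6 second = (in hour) 1.832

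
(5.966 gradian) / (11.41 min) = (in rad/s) 0.0001369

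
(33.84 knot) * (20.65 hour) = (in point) 3.669e+09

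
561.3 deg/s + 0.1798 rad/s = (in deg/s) 571.6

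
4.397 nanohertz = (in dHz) 4.397e-08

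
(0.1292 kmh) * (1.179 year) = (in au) 8.92e-06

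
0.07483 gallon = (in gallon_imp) 0.06231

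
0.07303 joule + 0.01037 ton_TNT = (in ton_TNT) 0.01037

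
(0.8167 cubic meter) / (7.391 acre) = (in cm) 0.00273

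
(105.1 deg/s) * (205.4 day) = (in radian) 3.255e+07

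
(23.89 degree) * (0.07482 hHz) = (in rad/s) 3.12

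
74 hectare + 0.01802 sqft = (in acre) 182.9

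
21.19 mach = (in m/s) 7215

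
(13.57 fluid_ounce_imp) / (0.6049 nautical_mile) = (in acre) 8.505e-11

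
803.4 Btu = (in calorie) 2.026e+05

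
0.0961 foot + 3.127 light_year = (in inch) 1.165e+18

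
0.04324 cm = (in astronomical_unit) 2.89e-15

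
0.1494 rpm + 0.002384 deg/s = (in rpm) 0.1498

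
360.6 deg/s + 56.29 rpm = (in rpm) 116.4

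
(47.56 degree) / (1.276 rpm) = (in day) 7.19e-05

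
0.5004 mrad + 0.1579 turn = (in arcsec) 2.047e+05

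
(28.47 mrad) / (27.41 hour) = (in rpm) 2.755e-06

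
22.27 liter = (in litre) 22.27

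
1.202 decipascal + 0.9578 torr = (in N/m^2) 127.8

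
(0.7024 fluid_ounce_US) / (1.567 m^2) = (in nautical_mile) 7.158e-09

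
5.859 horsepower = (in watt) 4369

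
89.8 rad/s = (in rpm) 857.5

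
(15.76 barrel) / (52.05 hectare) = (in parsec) 1.56e-22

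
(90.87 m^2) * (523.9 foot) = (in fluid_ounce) 4.907e+08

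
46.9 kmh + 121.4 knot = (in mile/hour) 168.8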